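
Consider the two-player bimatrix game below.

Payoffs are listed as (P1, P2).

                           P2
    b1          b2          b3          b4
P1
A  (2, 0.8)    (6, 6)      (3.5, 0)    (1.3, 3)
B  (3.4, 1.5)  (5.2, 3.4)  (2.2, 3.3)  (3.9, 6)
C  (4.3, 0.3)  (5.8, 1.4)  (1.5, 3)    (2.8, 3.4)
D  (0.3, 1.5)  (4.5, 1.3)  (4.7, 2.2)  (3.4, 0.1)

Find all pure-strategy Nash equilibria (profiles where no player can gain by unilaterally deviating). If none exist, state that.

(A, b1): P1 can switch to B (2 → 3.4). Not NE.
(A, b2): P1 gets 6, best alternative 5.8; P2 gets 6, best alternative 3. No profitable deviation — NE.
(A, b3): P1 can switch to D (3.5 → 4.7). Not NE.
(A, b4): P1 can switch to B (1.3 → 3.9). Not NE.
(B, b1): P1 can switch to C (3.4 → 4.3). Not NE.
(B, b2): P1 can switch to A (5.2 → 6). Not NE.
(B, b3): P1 can switch to A (2.2 → 3.5). Not NE.
(B, b4): P1 gets 3.9, best alternative 3.4; P2 gets 6, best alternative 3.4. No profitable deviation — NE.
(C, b1): P2 can switch to b2 (0.3 → 1.4). Not NE.
(C, b2): P1 can switch to A (5.8 → 6). Not NE.
(C, b3): P1 can switch to A (1.5 → 3.5). Not NE.
(C, b4): P1 can switch to B (2.8 → 3.9). Not NE.
(D, b1): P1 can switch to A (0.3 → 2). Not NE.
(D, b2): P1 can switch to A (4.5 → 6). Not NE.
(D, b3): P1 gets 4.7, best alternative 3.5; P2 gets 2.2, best alternative 1.5. No profitable deviation — NE.
(The remaining 1 profile has a profitable deviation by the same check.)

The pure Nash equilibria are (A, b2) and (B, b4) and (D, b3).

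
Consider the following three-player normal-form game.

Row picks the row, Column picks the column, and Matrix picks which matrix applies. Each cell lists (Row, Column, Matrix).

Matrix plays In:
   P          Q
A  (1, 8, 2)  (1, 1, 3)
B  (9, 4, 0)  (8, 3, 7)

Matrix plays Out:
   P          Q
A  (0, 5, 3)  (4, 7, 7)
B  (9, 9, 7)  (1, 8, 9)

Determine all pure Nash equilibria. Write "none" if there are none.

The pure Nash equilibria are (A, Q, Out) and (B, P, Out).

(A, P, In): Row can switch to B (1 → 9). Not NE.
(A, P, Out): Row can switch to B (0 → 9). Not NE.
(A, Q, In): Row can switch to B (1 → 8). Not NE.
(A, Q, Out): Row gets 4, best alternative 1; Column gets 7, best alternative 5; Matrix gets 7, best alternative 3. No profitable deviation — NE.
(B, P, In): Matrix can switch to Out (0 → 7). Not NE.
(B, P, Out): Row gets 9, best alternative 0; Column gets 9, best alternative 8; Matrix gets 7, best alternative 0. No profitable deviation — NE.
(B, Q, In): Column can switch to P (3 → 4). Not NE.
(B, Q, Out): Row can switch to A (1 → 4). Not NE.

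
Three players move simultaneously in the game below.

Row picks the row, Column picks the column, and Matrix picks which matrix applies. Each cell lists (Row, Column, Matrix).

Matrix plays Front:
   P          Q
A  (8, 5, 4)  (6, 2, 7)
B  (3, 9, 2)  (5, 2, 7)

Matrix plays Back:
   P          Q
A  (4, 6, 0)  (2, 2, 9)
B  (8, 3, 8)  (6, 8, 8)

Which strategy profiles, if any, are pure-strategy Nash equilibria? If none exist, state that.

(A, P, Front) and (B, Q, Back)

Row against (P, Front): payoffs 8, 3 → best response A.
Row against (P, Back): payoffs 4, 8 → best response B.
Row against (Q, Front): payoffs 6, 5 → best response A.
Row against (Q, Back): payoffs 2, 6 → best response B.
Column against (A, Front): payoffs 5, 2 → best response P.
Column against (A, Back): payoffs 6, 2 → best response P.
Column against (B, Front): payoffs 9, 2 → best response P.
Column against (B, Back): payoffs 3, 8 → best response Q.
Matrix against (A, P): payoffs 4, 0 → best response Front.
Matrix against (A, Q): payoffs 7, 9 → best response Back.
Matrix against (B, P): payoffs 2, 8 → best response Back.
Matrix against (B, Q): payoffs 7, 8 → best response Back.
Mutual best responses: (A, P, Front); (B, Q, Back).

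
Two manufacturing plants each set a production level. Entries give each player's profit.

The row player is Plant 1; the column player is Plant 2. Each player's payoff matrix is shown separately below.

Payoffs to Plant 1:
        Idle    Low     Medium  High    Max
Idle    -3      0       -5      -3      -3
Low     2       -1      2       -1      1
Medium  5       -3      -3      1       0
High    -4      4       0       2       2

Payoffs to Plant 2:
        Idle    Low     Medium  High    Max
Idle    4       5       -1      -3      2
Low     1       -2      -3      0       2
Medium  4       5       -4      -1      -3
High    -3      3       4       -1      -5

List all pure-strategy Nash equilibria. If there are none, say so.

Check each profile: it is a Nash equilibrium iff no player can strictly gain by switching unilaterally.
(Idle, Idle): Plant 1 can switch to Low (-3 → 2). Not NE.
(Idle, Low): Plant 1 can switch to High (0 → 4). Not NE.
(Idle, Medium): Plant 1 can switch to Low (-5 → 2). Not NE.
(Idle, High): Plant 1 can switch to Low (-3 → -1). Not NE.
(Idle, Max): Plant 1 can switch to Low (-3 → 1). Not NE.
(Low, Idle): Plant 1 can switch to Medium (2 → 5). Not NE.
(Low, Low): Plant 1 can switch to Idle (-1 → 0). Not NE.
(Low, Medium): Plant 2 can switch to Idle (-3 → 1). Not NE.
(The remaining 12 profiles each have a profitable deviation by the same check.)

There is no pure-strategy Nash equilibrium.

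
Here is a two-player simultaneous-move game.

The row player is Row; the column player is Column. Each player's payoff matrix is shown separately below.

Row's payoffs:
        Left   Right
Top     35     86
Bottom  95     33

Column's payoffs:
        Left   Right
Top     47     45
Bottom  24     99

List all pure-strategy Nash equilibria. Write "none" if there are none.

This game has no pure Nash equilibrium.

Row against Left: payoffs 35, 95 → best response Bottom.
Row against Right: payoffs 86, 33 → best response Top.
Column against Top: payoffs 47, 45 → best response Left.
Column against Bottom: payoffs 24, 99 → best response Right.
No profile is a mutual best response for all players.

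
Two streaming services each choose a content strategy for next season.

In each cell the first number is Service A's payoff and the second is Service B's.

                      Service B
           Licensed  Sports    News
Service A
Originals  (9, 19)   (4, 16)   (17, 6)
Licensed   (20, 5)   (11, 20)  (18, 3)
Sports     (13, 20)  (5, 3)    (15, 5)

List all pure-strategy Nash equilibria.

Pure NE: (Licensed, Sports)

(Originals, Licensed): Service A can switch to Licensed (9 → 20). Not NE.
(Originals, Sports): Service A can switch to Licensed (4 → 11). Not NE.
(Originals, News): Service A can switch to Licensed (17 → 18). Not NE.
(Licensed, Licensed): Service B can switch to Sports (5 → 20). Not NE.
(Licensed, Sports): Service A gets 11, best alternative 5; Service B gets 20, best alternative 5. No profitable deviation — NE.
(Licensed, News): Service B can switch to Licensed (3 → 5). Not NE.
(Sports, Licensed): Service A can switch to Licensed (13 → 20). Not NE.
(Sports, Sports): Service A can switch to Licensed (5 → 11). Not NE.
(Sports, News): Service A can switch to Originals (15 → 17). Not NE.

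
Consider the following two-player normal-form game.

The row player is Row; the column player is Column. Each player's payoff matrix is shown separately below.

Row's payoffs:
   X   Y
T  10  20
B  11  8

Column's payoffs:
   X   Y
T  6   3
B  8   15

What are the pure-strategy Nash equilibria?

There is no pure-strategy Nash equilibrium.

Row against X: payoffs 10, 11 → best response B.
Row against Y: payoffs 20, 8 → best response T.
Column against T: payoffs 6, 3 → best response X.
Column against B: payoffs 8, 15 → best response Y.
No profile is a mutual best response for all players.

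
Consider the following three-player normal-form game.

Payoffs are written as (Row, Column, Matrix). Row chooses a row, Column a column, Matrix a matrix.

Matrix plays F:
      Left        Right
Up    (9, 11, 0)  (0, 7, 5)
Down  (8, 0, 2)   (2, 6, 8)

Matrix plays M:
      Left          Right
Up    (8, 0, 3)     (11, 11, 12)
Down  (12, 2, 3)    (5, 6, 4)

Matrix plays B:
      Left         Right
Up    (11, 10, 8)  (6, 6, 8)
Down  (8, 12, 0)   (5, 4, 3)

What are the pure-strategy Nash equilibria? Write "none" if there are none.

Row against (Left, F): payoffs 9, 8 → best response Up.
Row against (Left, M): payoffs 8, 12 → best response Down.
Row against (Left, B): payoffs 11, 8 → best response Up.
Row against (Right, F): payoffs 0, 2 → best response Down.
Row against (Right, M): payoffs 11, 5 → best response Up.
Row against (Right, B): payoffs 6, 5 → best response Up.
Column against (Up, F): payoffs 11, 7 → best response Left.
Column against (Up, M): payoffs 0, 11 → best response Right.
Column against (Up, B): payoffs 10, 6 → best response Left.
Column against (Down, F): payoffs 0, 6 → best response Right.
Column against (Down, M): payoffs 2, 6 → best response Right.
Column against (Down, B): payoffs 12, 4 → best response Left.
Matrix against (Up, Left): payoffs 0, 3, 8 → best response B.
Matrix against (Up, Right): payoffs 5, 12, 8 → best response M.
Matrix against (Down, Left): payoffs 2, 3, 0 → best response M.
Matrix against (Down, Right): payoffs 8, 4, 3 → best response F.
Mutual best responses: (Up, Left, B); (Up, Right, M); (Down, Right, F).

Pure-strategy Nash equilibria: (Up, Left, B), (Up, Right, M), (Down, Right, F)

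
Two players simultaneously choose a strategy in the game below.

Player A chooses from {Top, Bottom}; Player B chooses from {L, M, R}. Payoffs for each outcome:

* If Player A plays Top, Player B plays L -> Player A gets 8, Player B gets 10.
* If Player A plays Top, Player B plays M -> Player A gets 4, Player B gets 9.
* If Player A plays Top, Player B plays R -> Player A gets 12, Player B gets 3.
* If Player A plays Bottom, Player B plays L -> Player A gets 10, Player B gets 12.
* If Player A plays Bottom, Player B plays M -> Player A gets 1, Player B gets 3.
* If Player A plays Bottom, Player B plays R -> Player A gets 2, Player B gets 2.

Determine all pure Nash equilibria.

(Bottom, L)

Player A against L: payoffs 8, 10 → best response Bottom.
Player A against M: payoffs 4, 1 → best response Top.
Player A against R: payoffs 12, 2 → best response Top.
Player B against Top: payoffs 10, 9, 3 → best response L.
Player B against Bottom: payoffs 12, 3, 2 → best response L.
Mutual best responses: (Bottom, L).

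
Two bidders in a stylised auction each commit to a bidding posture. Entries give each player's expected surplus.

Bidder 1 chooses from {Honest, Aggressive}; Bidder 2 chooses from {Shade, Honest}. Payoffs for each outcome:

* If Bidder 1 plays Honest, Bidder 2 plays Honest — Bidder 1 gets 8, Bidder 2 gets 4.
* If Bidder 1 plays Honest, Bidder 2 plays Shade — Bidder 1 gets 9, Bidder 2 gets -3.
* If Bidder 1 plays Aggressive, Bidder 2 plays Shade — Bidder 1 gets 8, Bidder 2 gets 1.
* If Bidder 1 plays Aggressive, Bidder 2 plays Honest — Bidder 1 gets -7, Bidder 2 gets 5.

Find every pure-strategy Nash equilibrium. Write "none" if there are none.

Check each profile: it is a Nash equilibrium iff no player can strictly gain by switching unilaterally.
(Honest, Shade): Bidder 2 can switch to Honest (-3 → 4). Not NE.
(Honest, Honest): Bidder 1 gets 8, best alternative -7; Bidder 2 gets 4, best alternative -3. No profitable deviation — NE.
(Aggressive, Shade): Bidder 1 can switch to Honest (8 → 9). Not NE.
(Aggressive, Honest): Bidder 1 can switch to Honest (-7 → 8). Not NE.

Pure NE: (Honest, Honest)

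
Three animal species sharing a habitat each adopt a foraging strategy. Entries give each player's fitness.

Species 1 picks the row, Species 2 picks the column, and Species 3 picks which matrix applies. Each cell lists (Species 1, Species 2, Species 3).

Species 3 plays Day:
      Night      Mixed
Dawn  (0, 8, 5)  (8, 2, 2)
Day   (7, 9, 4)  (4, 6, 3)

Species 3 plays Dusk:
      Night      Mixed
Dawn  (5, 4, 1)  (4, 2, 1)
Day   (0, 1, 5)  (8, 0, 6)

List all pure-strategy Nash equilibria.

No pure-strategy Nash equilibrium.

Check each profile: it is a Nash equilibrium iff no player can strictly gain by switching unilaterally.
(Dawn, Night, Day): Species 1 can switch to Day (0 → 7). Not NE.
(Dawn, Night, Dusk): Species 3 can switch to Day (1 → 5). Not NE.
(Dawn, Mixed, Day): Species 2 can switch to Night (2 → 8). Not NE.
(Dawn, Mixed, Dusk): Species 1 can switch to Day (4 → 8). Not NE.
(Day, Night, Day): Species 3 can switch to Dusk (4 → 5). Not NE.
(Day, Night, Dusk): Species 1 can switch to Dawn (0 → 5). Not NE.
(Day, Mixed, Day): Species 1 can switch to Dawn (4 → 8). Not NE.
(Day, Mixed, Dusk): Species 2 can switch to Night (0 → 1). Not NE.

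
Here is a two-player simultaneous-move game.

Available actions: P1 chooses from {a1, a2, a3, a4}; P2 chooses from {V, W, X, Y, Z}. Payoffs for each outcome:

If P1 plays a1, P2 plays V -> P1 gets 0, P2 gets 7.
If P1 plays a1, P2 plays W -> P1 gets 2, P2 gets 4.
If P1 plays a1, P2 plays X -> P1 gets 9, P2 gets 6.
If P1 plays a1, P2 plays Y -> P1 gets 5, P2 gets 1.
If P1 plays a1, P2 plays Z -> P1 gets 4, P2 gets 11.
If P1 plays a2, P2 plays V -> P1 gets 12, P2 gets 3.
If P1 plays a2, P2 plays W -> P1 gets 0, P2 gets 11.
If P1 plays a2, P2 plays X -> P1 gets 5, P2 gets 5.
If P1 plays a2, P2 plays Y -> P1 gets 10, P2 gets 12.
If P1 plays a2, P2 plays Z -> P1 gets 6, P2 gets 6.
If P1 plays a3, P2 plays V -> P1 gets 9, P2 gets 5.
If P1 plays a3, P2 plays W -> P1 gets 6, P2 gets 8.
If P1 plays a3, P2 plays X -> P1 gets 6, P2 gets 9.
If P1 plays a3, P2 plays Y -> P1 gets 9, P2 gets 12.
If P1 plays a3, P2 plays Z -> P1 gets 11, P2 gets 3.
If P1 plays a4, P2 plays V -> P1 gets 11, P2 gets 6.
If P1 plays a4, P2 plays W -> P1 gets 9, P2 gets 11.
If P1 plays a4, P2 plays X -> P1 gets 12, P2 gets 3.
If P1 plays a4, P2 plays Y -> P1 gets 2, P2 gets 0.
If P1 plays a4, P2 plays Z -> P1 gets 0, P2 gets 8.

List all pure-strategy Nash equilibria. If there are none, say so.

P1 against V: payoffs 0, 12, 9, 11 → best response a2.
P1 against W: payoffs 2, 0, 6, 9 → best response a4.
P1 against X: payoffs 9, 5, 6, 12 → best response a4.
P1 against Y: payoffs 5, 10, 9, 2 → best response a2.
P1 against Z: payoffs 4, 6, 11, 0 → best response a3.
P2 against a1: payoffs 7, 4, 6, 1, 11 → best response Z.
P2 against a2: payoffs 3, 11, 5, 12, 6 → best response Y.
P2 against a3: payoffs 5, 8, 9, 12, 3 → best response Y.
P2 against a4: payoffs 6, 11, 3, 0, 8 → best response W.
Mutual best responses: (a2, Y); (a4, W).

(a2, Y); (a4, W)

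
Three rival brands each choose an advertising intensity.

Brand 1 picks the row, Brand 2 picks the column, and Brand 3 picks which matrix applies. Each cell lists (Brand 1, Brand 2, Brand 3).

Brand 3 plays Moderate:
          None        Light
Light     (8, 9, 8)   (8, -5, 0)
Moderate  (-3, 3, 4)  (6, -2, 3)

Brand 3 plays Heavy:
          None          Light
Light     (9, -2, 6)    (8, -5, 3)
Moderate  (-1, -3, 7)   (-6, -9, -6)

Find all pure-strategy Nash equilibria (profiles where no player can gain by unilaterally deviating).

Mark each player's best response to every combination of opponents' strategies; a profile where every player is best-responding is a pure Nash equilibrium.
Brand 1 against (None, Moderate): payoffs 8, -3 → best response Light.
Brand 1 against (None, Heavy): payoffs 9, -1 → best response Light.
Brand 1 against (Light, Moderate): payoffs 8, 6 → best response Light.
Brand 1 against (Light, Heavy): payoffs 8, -6 → best response Light.
Brand 2 against (Light, Moderate): payoffs 9, -5 → best response None.
Brand 2 against (Light, Heavy): payoffs -2, -5 → best response None.
Brand 2 against (Moderate, Moderate): payoffs 3, -2 → best response None.
Brand 2 against (Moderate, Heavy): payoffs -3, -9 → best response None.
Brand 3 against (Light, None): payoffs 8, 6 → best response Moderate.
Brand 3 against (Light, Light): payoffs 0, 3 → best response Heavy.
Brand 3 against (Moderate, None): payoffs 4, 7 → best response Heavy.
Brand 3 against (Moderate, Light): payoffs 3, -6 → best response Moderate.
Mutual best responses: (Light, None, Moderate).

(Light, None, Moderate)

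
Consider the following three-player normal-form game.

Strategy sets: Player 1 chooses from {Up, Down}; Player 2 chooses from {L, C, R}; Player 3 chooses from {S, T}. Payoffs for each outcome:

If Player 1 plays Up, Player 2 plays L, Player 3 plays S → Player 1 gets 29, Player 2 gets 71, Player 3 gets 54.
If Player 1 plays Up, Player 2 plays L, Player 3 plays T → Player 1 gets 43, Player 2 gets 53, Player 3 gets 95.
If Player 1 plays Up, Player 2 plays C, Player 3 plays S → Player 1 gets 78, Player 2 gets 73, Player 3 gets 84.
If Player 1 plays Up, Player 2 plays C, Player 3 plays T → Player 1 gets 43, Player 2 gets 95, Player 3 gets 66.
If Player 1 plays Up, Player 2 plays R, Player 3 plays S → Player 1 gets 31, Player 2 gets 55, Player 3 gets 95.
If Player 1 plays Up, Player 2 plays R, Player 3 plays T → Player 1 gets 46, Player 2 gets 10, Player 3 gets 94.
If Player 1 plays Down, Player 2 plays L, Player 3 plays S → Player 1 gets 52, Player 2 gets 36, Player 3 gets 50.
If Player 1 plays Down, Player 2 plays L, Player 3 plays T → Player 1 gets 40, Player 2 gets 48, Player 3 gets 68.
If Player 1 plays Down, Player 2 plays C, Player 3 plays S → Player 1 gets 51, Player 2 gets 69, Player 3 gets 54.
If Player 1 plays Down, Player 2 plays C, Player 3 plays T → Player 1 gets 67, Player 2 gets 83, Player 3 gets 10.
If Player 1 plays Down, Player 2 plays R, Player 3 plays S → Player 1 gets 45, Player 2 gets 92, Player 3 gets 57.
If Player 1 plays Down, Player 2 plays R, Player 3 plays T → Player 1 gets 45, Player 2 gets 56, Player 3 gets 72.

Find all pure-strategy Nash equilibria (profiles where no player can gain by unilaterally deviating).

Player 1 against (L, S): payoffs 29, 52 → best response Down.
Player 1 against (L, T): payoffs 43, 40 → best response Up.
Player 1 against (C, S): payoffs 78, 51 → best response Up.
Player 1 against (C, T): payoffs 43, 67 → best response Down.
Player 1 against (R, S): payoffs 31, 45 → best response Down.
Player 1 against (R, T): payoffs 46, 45 → best response Up.
Player 2 against (Up, S): payoffs 71, 73, 55 → best response C.
Player 2 against (Up, T): payoffs 53, 95, 10 → best response C.
Player 2 against (Down, S): payoffs 36, 69, 92 → best response R.
Player 2 against (Down, T): payoffs 48, 83, 56 → best response C.
Player 3 against (Up, L): payoffs 54, 95 → best response T.
Player 3 against (Up, C): payoffs 84, 66 → best response S.
Player 3 against (Up, R): payoffs 95, 94 → best response S.
Player 3 against (Down, L): payoffs 50, 68 → best response T.
Player 3 against (Down, C): payoffs 54, 10 → best response S.
Player 3 against (Down, R): payoffs 57, 72 → best response T.
Mutual best responses: (Up, C, S).

(Up, C, S)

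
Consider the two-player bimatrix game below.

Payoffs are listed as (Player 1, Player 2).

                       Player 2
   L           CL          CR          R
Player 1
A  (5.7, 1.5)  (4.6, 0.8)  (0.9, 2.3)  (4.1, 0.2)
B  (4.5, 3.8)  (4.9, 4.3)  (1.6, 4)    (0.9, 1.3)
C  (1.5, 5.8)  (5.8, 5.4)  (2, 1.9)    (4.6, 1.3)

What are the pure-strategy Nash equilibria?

(A, L): Player 2 can switch to CR (1.5 → 2.3). Not NE.
(A, CL): Player 1 can switch to B (4.6 → 4.9). Not NE.
(A, CR): Player 1 can switch to B (0.9 → 1.6). Not NE.
(A, R): Player 1 can switch to C (4.1 → 4.6). Not NE.
(B, L): Player 1 can switch to A (4.5 → 5.7). Not NE.
(B, CL): Player 1 can switch to C (4.9 → 5.8). Not NE.
(B, CR): Player 1 can switch to C (1.6 → 2). Not NE.
(B, R): Player 1 can switch to A (0.9 → 4.1). Not NE.
(C, L): Player 1 can switch to A (1.5 → 5.7). Not NE.
(C, CL): Player 2 can switch to L (5.4 → 5.8). Not NE.
(C, CR): Player 2 can switch to L (1.9 → 5.8). Not NE.
(C, R): Player 2 can switch to L (1.3 → 5.8). Not NE.

none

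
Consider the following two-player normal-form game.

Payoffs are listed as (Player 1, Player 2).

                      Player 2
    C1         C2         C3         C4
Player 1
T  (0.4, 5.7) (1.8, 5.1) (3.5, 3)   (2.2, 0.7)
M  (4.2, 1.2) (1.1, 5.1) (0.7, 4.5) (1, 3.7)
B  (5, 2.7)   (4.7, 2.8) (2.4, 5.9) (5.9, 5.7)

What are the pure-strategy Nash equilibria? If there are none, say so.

none

Mark each player's best response to every combination of opponents' strategies; a profile where every player is best-responding is a pure Nash equilibrium.
Player 1 against C1: payoffs 0.4, 4.2, 5 → best response B.
Player 1 against C2: payoffs 1.8, 1.1, 4.7 → best response B.
Player 1 against C3: payoffs 3.5, 0.7, 2.4 → best response T.
Player 1 against C4: payoffs 2.2, 1, 5.9 → best response B.
Player 2 against T: payoffs 5.7, 5.1, 3, 0.7 → best response C1.
Player 2 against M: payoffs 1.2, 5.1, 4.5, 3.7 → best response C2.
Player 2 against B: payoffs 2.7, 2.8, 5.9, 5.7 → best response C3.
No profile is a mutual best response for all players.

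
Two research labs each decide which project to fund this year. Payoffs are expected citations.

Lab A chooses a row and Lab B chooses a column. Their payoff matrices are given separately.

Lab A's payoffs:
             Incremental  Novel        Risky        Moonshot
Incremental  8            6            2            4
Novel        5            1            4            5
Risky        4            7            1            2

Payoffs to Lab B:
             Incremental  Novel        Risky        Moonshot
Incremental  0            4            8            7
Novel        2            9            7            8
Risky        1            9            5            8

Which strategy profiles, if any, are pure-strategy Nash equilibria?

Lab A against Incremental: payoffs 8, 5, 4 → best response Incremental.
Lab A against Novel: payoffs 6, 1, 7 → best response Risky.
Lab A against Risky: payoffs 2, 4, 1 → best response Novel.
Lab A against Moonshot: payoffs 4, 5, 2 → best response Novel.
Lab B against Incremental: payoffs 0, 4, 8, 7 → best response Risky.
Lab B against Novel: payoffs 2, 9, 7, 8 → best response Novel.
Lab B against Risky: payoffs 1, 9, 5, 8 → best response Novel.
Mutual best responses: (Risky, Novel).

(Risky, Novel)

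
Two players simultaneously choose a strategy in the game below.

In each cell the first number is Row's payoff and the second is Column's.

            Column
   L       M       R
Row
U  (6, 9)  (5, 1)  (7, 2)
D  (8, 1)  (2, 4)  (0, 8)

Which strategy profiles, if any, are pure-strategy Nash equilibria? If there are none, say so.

Row against L: payoffs 6, 8 → best response D.
Row against M: payoffs 5, 2 → best response U.
Row against R: payoffs 7, 0 → best response U.
Column against U: payoffs 9, 1, 2 → best response L.
Column against D: payoffs 1, 4, 8 → best response R.
No profile is a mutual best response for all players.

none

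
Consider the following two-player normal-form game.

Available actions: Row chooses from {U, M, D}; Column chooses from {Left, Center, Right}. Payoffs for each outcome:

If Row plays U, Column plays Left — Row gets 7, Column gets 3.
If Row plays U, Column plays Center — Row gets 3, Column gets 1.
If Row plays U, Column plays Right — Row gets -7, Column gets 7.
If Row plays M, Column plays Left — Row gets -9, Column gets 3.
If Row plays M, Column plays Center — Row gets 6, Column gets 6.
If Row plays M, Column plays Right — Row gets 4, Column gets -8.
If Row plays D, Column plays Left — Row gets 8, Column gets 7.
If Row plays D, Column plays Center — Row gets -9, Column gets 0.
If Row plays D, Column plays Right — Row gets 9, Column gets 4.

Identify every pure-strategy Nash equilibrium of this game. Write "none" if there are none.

Row against Left: payoffs 7, -9, 8 → best response D.
Row against Center: payoffs 3, 6, -9 → best response M.
Row against Right: payoffs -7, 4, 9 → best response D.
Column against U: payoffs 3, 1, 7 → best response Right.
Column against M: payoffs 3, 6, -8 → best response Center.
Column against D: payoffs 7, 0, 4 → best response Left.
Mutual best responses: (M, Center); (D, Left).

(M, Center), (D, Left)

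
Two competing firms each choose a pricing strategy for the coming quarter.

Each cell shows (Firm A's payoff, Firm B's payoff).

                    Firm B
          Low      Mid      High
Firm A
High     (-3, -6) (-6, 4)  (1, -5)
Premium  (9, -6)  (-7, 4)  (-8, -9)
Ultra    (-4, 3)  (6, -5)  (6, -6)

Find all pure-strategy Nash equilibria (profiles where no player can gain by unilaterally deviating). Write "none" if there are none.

No pure-strategy Nash equilibrium.

For each strategy profile, look for a profitable unilateral deviation.
(High, Low): Firm A can switch to Premium (-3 → 9). Not NE.
(High, Mid): Firm A can switch to Ultra (-6 → 6). Not NE.
(High, High): Firm A can switch to Ultra (1 → 6). Not NE.
(Premium, Low): Firm B can switch to Mid (-6 → 4). Not NE.
(Premium, Mid): Firm A can switch to High (-7 → -6). Not NE.
(Premium, High): Firm A can switch to High (-8 → 1). Not NE.
(Ultra, Low): Firm A can switch to High (-4 → -3). Not NE.
(Ultra, Mid): Firm B can switch to Low (-5 → 3). Not NE.
(Ultra, High): Firm B can switch to Low (-6 → 3). Not NE.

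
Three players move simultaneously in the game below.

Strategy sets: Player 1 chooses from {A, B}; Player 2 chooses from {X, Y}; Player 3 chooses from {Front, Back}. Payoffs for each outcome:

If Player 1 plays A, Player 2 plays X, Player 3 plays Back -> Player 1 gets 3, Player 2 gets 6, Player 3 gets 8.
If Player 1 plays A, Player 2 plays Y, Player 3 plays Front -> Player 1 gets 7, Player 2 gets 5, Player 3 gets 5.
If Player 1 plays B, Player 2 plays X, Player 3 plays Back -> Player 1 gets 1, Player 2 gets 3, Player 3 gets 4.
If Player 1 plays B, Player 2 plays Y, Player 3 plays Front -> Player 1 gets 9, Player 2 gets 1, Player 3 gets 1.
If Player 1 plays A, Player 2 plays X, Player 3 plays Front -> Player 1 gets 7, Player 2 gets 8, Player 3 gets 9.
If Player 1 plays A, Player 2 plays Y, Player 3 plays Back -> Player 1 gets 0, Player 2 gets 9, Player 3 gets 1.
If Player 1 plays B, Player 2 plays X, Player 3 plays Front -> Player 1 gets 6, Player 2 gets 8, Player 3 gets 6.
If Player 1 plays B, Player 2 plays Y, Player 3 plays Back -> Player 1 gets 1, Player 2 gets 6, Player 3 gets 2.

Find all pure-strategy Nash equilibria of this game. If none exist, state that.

The pure Nash equilibria are (A, X, Front); (B, Y, Back).

(A, X, Front): Player 1 gets 7, best alternative 6; Player 2 gets 8, best alternative 5; Player 3 gets 9, best alternative 8. No profitable deviation — NE.
(A, X, Back): Player 2 can switch to Y (6 → 9). Not NE.
(A, Y, Front): Player 1 can switch to B (7 → 9). Not NE.
(A, Y, Back): Player 1 can switch to B (0 → 1). Not NE.
(B, X, Front): Player 1 can switch to A (6 → 7). Not NE.
(B, X, Back): Player 1 can switch to A (1 → 3). Not NE.
(B, Y, Front): Player 2 can switch to X (1 → 8). Not NE.
(B, Y, Back): Player 1 gets 1, best alternative 0; Player 2 gets 6, best alternative 3; Player 3 gets 2, best alternative 1. No profitable deviation — NE.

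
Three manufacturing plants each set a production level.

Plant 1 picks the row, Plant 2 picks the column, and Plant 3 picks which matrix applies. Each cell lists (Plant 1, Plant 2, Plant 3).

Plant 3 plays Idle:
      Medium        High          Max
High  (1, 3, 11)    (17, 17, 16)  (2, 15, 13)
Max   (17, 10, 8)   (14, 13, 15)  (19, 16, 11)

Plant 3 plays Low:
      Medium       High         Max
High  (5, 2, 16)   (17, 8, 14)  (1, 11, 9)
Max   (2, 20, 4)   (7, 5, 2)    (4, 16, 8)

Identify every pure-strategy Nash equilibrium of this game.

Plant 1 against (Medium, Idle): payoffs 1, 17 → best response Max.
Plant 1 against (Medium, Low): payoffs 5, 2 → best response High.
Plant 1 against (High, Idle): payoffs 17, 14 → best response High.
Plant 1 against (High, Low): payoffs 17, 7 → best response High.
Plant 1 against (Max, Idle): payoffs 2, 19 → best response Max.
Plant 1 against (Max, Low): payoffs 1, 4 → best response Max.
Plant 2 against (High, Idle): payoffs 3, 17, 15 → best response High.
Plant 2 against (High, Low): payoffs 2, 8, 11 → best response Max.
Plant 2 against (Max, Idle): payoffs 10, 13, 16 → best response Max.
Plant 2 against (Max, Low): payoffs 20, 5, 16 → best response Medium.
Plant 3 against (High, Medium): payoffs 11, 16 → best response Low.
Plant 3 against (High, High): payoffs 16, 14 → best response Idle.
Plant 3 against (High, Max): payoffs 13, 9 → best response Idle.
Plant 3 against (Max, Medium): payoffs 8, 4 → best response Idle.
Plant 3 against (Max, High): payoffs 15, 2 → best response Idle.
Plant 3 against (Max, Max): payoffs 11, 8 → best response Idle.
Mutual best responses: (High, High, Idle); (Max, Max, Idle).

(High, High, Idle), (Max, Max, Idle)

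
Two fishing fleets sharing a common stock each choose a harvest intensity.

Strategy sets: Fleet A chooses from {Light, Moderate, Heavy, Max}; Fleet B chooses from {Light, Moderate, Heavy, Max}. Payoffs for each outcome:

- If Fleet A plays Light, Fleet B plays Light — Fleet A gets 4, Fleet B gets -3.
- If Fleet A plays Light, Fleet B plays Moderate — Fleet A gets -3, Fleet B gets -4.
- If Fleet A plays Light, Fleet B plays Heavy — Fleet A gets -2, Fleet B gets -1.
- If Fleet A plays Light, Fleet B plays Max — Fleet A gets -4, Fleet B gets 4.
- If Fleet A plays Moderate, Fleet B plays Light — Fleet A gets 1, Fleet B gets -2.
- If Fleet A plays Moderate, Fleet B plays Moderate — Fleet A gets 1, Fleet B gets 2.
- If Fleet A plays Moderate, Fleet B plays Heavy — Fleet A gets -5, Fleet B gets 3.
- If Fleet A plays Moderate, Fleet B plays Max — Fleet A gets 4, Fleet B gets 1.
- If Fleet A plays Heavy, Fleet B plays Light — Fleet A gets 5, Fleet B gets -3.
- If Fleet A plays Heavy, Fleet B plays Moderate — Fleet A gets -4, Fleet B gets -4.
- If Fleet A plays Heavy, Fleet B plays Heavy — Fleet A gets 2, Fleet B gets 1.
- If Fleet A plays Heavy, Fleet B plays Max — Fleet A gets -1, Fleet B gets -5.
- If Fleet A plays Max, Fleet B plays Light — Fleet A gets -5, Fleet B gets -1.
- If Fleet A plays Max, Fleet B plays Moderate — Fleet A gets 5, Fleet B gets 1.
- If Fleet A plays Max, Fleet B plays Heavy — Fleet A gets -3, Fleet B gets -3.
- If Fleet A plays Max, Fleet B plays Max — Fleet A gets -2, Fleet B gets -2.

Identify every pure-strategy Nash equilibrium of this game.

(Heavy, Heavy), (Max, Moderate)

Mark each player's best response to every combination of opponents' strategies; a profile where every player is best-responding is a pure Nash equilibrium.
Fleet A against Light: payoffs 4, 1, 5, -5 → best response Heavy.
Fleet A against Moderate: payoffs -3, 1, -4, 5 → best response Max.
Fleet A against Heavy: payoffs -2, -5, 2, -3 → best response Heavy.
Fleet A against Max: payoffs -4, 4, -1, -2 → best response Moderate.
Fleet B against Light: payoffs -3, -4, -1, 4 → best response Max.
Fleet B against Moderate: payoffs -2, 2, 3, 1 → best response Heavy.
Fleet B against Heavy: payoffs -3, -4, 1, -5 → best response Heavy.
Fleet B against Max: payoffs -1, 1, -3, -2 → best response Moderate.
Mutual best responses: (Heavy, Heavy); (Max, Moderate).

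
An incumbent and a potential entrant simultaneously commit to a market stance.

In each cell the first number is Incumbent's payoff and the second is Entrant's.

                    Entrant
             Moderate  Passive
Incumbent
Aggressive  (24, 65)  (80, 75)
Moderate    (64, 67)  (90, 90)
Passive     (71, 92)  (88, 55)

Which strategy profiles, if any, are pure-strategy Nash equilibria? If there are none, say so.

Check each profile: it is a Nash equilibrium iff no player can strictly gain by switching unilaterally.
(Aggressive, Moderate): Incumbent can switch to Moderate (24 → 64). Not NE.
(Aggressive, Passive): Incumbent can switch to Moderate (80 → 90). Not NE.
(Moderate, Moderate): Incumbent can switch to Passive (64 → 71). Not NE.
(Moderate, Passive): Incumbent gets 90, best alternative 88; Entrant gets 90, best alternative 67. No profitable deviation — NE.
(Passive, Moderate): Incumbent gets 71, best alternative 64; Entrant gets 92, best alternative 55. No profitable deviation — NE.
(Passive, Passive): Incumbent can switch to Moderate (88 → 90). Not NE.

The pure Nash equilibria are (Moderate, Passive); (Passive, Moderate).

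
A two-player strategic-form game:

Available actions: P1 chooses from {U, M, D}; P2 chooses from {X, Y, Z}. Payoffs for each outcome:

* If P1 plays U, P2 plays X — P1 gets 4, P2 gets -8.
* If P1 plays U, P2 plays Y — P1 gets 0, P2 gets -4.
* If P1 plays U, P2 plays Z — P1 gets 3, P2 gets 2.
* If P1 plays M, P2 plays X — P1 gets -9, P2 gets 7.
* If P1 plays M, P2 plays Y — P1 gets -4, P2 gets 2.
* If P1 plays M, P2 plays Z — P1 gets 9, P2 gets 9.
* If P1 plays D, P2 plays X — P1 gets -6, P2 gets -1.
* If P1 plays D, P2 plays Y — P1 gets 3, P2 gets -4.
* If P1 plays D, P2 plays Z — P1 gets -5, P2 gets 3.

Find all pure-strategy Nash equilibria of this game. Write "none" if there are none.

(M, Z)

P1 against X: payoffs 4, -9, -6 → best response U.
P1 against Y: payoffs 0, -4, 3 → best response D.
P1 against Z: payoffs 3, 9, -5 → best response M.
P2 against U: payoffs -8, -4, 2 → best response Z.
P2 against M: payoffs 7, 2, 9 → best response Z.
P2 against D: payoffs -1, -4, 3 → best response Z.
Mutual best responses: (M, Z).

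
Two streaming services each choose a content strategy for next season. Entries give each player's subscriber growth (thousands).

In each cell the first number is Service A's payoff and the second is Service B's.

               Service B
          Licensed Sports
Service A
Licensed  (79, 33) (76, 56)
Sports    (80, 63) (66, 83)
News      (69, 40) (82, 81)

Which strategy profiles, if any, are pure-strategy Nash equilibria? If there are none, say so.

Check each profile: it is a Nash equilibrium iff no player can strictly gain by switching unilaterally.
(Licensed, Licensed): Service A can switch to Sports (79 → 80). Not NE.
(Licensed, Sports): Service A can switch to News (76 → 82). Not NE.
(Sports, Licensed): Service B can switch to Sports (63 → 83). Not NE.
(Sports, Sports): Service A can switch to Licensed (66 → 76). Not NE.
(News, Licensed): Service A can switch to Licensed (69 → 79). Not NE.
(News, Sports): Service A gets 82, best alternative 76; Service B gets 81, best alternative 40. No profitable deviation — NE.

Pure NE: (News, Sports)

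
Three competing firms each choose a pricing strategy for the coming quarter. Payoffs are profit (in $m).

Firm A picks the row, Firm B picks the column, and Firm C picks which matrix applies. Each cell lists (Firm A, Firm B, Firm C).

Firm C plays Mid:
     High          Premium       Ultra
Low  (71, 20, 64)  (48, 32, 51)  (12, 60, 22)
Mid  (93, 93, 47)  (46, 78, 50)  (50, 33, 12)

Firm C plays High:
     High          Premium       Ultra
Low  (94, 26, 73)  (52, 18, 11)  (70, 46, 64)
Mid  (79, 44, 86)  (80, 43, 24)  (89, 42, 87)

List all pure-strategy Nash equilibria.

This game has no pure Nash equilibrium.

(Low, High, Mid): Firm A can switch to Mid (71 → 93). Not NE.
(Low, High, High): Firm B can switch to Ultra (26 → 46). Not NE.
(Low, Premium, Mid): Firm B can switch to Ultra (32 → 60). Not NE.
(Low, Premium, High): Firm A can switch to Mid (52 → 80). Not NE.
(Low, Ultra, Mid): Firm A can switch to Mid (12 → 50). Not NE.
(Low, Ultra, High): Firm A can switch to Mid (70 → 89). Not NE.
(Mid, High, Mid): Firm C can switch to High (47 → 86). Not NE.
(Mid, High, High): Firm A can switch to Low (79 → 94). Not NE.
(Mid, Premium, Mid): Firm A can switch to Low (46 → 48). Not NE.
(Mid, Premium, High): Firm B can switch to High (43 → 44). Not NE.
(The remaining 2 profiles each have a profitable deviation by the same check.)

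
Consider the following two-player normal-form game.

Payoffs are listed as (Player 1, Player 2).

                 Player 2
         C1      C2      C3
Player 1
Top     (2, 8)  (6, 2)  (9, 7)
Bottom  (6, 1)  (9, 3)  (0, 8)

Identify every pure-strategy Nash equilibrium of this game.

none

Player 1 against C1: payoffs 2, 6 → best response Bottom.
Player 1 against C2: payoffs 6, 9 → best response Bottom.
Player 1 against C3: payoffs 9, 0 → best response Top.
Player 2 against Top: payoffs 8, 2, 7 → best response C1.
Player 2 against Bottom: payoffs 1, 3, 8 → best response C3.
No profile is a mutual best response for all players.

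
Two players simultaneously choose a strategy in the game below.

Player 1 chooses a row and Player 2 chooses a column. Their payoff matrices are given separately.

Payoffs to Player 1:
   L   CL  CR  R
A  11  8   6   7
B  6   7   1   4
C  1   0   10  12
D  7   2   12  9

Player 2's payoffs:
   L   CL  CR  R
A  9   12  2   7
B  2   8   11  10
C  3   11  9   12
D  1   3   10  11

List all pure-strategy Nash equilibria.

(A, CL), (C, R)

(A, L): Player 2 can switch to CL (9 → 12). Not NE.
(A, CL): Player 1 gets 8, best alternative 7; Player 2 gets 12, best alternative 9. No profitable deviation — NE.
(A, CR): Player 1 can switch to C (6 → 10). Not NE.
(A, R): Player 1 can switch to C (7 → 12). Not NE.
(B, L): Player 1 can switch to A (6 → 11). Not NE.
(B, CL): Player 1 can switch to A (7 → 8). Not NE.
(B, CR): Player 1 can switch to A (1 → 6). Not NE.
(B, R): Player 1 can switch to A (4 → 7). Not NE.
(C, L): Player 1 can switch to A (1 → 11). Not NE.
(C, CL): Player 1 can switch to A (0 → 8). Not NE.
(C, CR): Player 1 can switch to D (10 → 12). Not NE.
(C, R): Player 1 gets 12, best alternative 9; Player 2 gets 12, best alternative 11. No profitable deviation — NE.
(The remaining 4 profiles each have a profitable deviation by the same check.)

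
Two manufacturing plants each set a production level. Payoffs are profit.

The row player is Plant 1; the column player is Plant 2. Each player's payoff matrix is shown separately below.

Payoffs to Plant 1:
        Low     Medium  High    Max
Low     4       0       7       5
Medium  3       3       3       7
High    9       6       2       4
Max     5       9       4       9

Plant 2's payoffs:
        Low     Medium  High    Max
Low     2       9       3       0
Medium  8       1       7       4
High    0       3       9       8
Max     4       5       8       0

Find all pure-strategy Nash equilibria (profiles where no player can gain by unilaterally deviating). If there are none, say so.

There is no pure-strategy Nash equilibrium.

For each strategy profile, look for a profitable unilateral deviation.
(Low, Low): Plant 1 can switch to High (4 → 9). Not NE.
(Low, Medium): Plant 1 can switch to Medium (0 → 3). Not NE.
(Low, High): Plant 2 can switch to Medium (3 → 9). Not NE.
(Low, Max): Plant 1 can switch to Medium (5 → 7). Not NE.
(Medium, Low): Plant 1 can switch to Low (3 → 4). Not NE.
(Medium, Medium): Plant 1 can switch to High (3 → 6). Not NE.
(Medium, High): Plant 1 can switch to Low (3 → 7). Not NE.
(Medium, Max): Plant 1 can switch to Max (7 → 9). Not NE.
(High, Low): Plant 2 can switch to Medium (0 → 3). Not NE.
(High, Medium): Plant 1 can switch to Max (6 → 9). Not NE.
(High, High): Plant 1 can switch to Low (2 → 7). Not NE.
(High, Max): Plant 1 can switch to Low (4 → 5). Not NE.
(The remaining 4 profiles each have a profitable deviation by the same check.)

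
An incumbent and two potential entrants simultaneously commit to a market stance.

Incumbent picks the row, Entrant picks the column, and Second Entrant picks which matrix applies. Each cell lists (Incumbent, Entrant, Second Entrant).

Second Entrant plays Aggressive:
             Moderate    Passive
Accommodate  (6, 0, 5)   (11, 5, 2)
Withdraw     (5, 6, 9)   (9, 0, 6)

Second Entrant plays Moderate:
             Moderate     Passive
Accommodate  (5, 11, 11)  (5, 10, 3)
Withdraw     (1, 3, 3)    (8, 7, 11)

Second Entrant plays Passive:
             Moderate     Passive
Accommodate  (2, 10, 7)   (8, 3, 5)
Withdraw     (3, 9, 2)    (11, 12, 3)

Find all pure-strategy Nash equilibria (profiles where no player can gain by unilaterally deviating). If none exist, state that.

Pure-strategy Nash equilibria: (Accommodate, Moderate, Moderate), (Withdraw, Passive, Moderate)

Mark each player's best response to every combination of opponents' strategies; a profile where every player is best-responding is a pure Nash equilibrium.
Incumbent against (Moderate, Aggressive): payoffs 6, 5 → best response Accommodate.
Incumbent against (Moderate, Moderate): payoffs 5, 1 → best response Accommodate.
Incumbent against (Moderate, Passive): payoffs 2, 3 → best response Withdraw.
Incumbent against (Passive, Aggressive): payoffs 11, 9 → best response Accommodate.
Incumbent against (Passive, Moderate): payoffs 5, 8 → best response Withdraw.
Incumbent against (Passive, Passive): payoffs 8, 11 → best response Withdraw.
Entrant against (Accommodate, Aggressive): payoffs 0, 5 → best response Passive.
Entrant against (Accommodate, Moderate): payoffs 11, 10 → best response Moderate.
Entrant against (Accommodate, Passive): payoffs 10, 3 → best response Moderate.
Entrant against (Withdraw, Aggressive): payoffs 6, 0 → best response Moderate.
Entrant against (Withdraw, Moderate): payoffs 3, 7 → best response Passive.
Entrant against (Withdraw, Passive): payoffs 9, 12 → best response Passive.
Second Entrant against (Accommodate, Moderate): payoffs 5, 11, 7 → best response Moderate.
Second Entrant against (Accommodate, Passive): payoffs 2, 3, 5 → best response Passive.
Second Entrant against (Withdraw, Moderate): payoffs 9, 3, 2 → best response Aggressive.
Second Entrant against (Withdraw, Passive): payoffs 6, 11, 3 → best response Moderate.
Mutual best responses: (Accommodate, Moderate, Moderate); (Withdraw, Passive, Moderate).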